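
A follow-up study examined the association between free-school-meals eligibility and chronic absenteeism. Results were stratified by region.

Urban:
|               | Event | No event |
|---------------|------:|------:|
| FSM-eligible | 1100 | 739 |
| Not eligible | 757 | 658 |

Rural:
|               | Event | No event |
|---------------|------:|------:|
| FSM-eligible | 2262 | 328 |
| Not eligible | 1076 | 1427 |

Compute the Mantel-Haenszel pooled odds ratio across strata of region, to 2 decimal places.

OR_MH = Σ(aᵢdᵢ/nᵢ) / Σ(bᵢcᵢ/nᵢ), where nᵢ is the stratum total.
Stratum 1 (Urban): n = 3254; a·d/n = 1100·658/3254 = 222.4339; b·c/n = 739·757/3254 = 171.9186
Stratum 2 (Rural): n = 5093; a·d/n = 2262·1427/5093 = 633.7864; b·c/n = 328·1076/5093 = 69.2967
OR_MH = (222.4339 + 633.7864) / (171.9186 + 69.2967) = 856.2203 / 241.2152 = 3.54961

3.55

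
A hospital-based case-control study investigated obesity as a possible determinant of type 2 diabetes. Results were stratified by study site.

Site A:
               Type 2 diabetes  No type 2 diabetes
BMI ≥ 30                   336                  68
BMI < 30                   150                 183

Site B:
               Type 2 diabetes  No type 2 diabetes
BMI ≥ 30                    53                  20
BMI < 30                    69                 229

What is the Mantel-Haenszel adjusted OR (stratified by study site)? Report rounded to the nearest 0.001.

OR_MH = Σ(aᵢdᵢ/nᵢ) / Σ(bᵢcᵢ/nᵢ), where nᵢ is the stratum total.
Stratum 1 (Site A): n = 737; a·d/n = 336·183/737 = 83.4301; b·c/n = 68·150/737 = 13.8399
Stratum 2 (Site B): n = 371; a·d/n = 53·229/371 = 32.7143; b·c/n = 20·69/371 = 3.7197
OR_MH = (83.4301 + 32.7143) / (13.8399 + 3.7197) = 116.1444 / 17.5596 = 6.61431

6.614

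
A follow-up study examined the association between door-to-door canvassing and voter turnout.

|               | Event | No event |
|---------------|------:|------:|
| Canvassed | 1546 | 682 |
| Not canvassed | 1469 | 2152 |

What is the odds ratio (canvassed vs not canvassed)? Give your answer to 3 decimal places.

Cells: a = 1546, b = 682, c = 1469, d = 2152.
OR = (a·d)/(b·c) = (1546 × 2152) / (682 × 1469) = 3326992 / 1001858 = 3.32082
The odds of voter turnout are about 3.32 times as high in the canvassed group.

3.321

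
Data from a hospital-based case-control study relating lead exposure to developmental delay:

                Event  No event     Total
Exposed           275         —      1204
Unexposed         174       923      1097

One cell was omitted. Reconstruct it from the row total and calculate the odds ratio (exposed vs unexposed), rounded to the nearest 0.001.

1.570

The missing cell is in the exposed row: 1204 − 275 = 929.
So a = 275, b = 929, c = 174, d = 923.
OR = (a·d)/(b·c) = (275 × 923) / (929 × 174) = 253825 / 161646 = 1.57025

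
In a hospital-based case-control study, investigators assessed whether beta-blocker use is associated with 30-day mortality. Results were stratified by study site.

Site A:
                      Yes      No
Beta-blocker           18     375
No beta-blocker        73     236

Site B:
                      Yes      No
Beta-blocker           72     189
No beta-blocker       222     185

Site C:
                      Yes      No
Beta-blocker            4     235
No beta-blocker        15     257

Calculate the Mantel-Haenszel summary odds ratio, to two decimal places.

OR_MH = Σ(aᵢdᵢ/nᵢ) / Σ(bᵢcᵢ/nᵢ), where nᵢ is the stratum total.
Stratum 1 (Site A): n = 702; a·d/n = 18·236/702 = 6.0513; b·c/n = 375·73/702 = 38.9957
Stratum 2 (Site B): n = 668; a·d/n = 72·185/668 = 19.9401; b·c/n = 189·222/668 = 62.8114
Stratum 3 (Site C): n = 511; a·d/n = 4·257/511 = 2.0117; b·c/n = 235·15/511 = 6.8982
OR_MH = (6.0513 + 19.9401 + 2.0117) / (38.9957 + 62.8114 + 6.8982) = 28.0031 / 108.7053 = 0.25761

0.26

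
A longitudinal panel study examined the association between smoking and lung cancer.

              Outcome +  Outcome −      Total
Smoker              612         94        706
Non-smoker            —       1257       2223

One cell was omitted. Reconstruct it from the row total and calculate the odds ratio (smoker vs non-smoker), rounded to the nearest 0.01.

8.47

The missing cell is in the unexposed row: 2223 − 1257 = 966.
So a = 612, b = 94, c = 966, d = 1257.
OR = (a·d)/(b·c) = (612 × 1257) / (94 × 966) = 769284 / 90804 = 8.47192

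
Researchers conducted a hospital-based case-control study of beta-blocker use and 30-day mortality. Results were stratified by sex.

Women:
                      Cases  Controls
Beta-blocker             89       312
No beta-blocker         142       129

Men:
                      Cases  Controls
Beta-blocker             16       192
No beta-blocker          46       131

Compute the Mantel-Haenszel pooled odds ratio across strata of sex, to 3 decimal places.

OR_MH = Σ(aᵢdᵢ/nᵢ) / Σ(bᵢcᵢ/nᵢ), where nᵢ is the stratum total.
Stratum 1 (Women): n = 672; a·d/n = 89·129/672 = 17.0848; b·c/n = 312·142/672 = 65.9286
Stratum 2 (Men): n = 385; a·d/n = 16·131/385 = 5.4442; b·c/n = 192·46/385 = 22.9403
OR_MH = (17.0848 + 5.4442) / (65.9286 + 22.9403) = 22.5290 / 88.8688 = 0.25351

0.254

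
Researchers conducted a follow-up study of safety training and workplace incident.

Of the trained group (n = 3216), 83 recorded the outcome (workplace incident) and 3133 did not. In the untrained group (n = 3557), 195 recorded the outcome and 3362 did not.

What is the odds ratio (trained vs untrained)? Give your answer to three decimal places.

From the description: a = 83, b = 3133, c = 195, d = 3362.
OR = (a·d)/(b·c) = (83 × 3362) / (3133 × 195) = 279046 / 610935 = 0.45675
Exposure is associated with lower odds of workplace incident (OR = 0.46 < 1).

0.457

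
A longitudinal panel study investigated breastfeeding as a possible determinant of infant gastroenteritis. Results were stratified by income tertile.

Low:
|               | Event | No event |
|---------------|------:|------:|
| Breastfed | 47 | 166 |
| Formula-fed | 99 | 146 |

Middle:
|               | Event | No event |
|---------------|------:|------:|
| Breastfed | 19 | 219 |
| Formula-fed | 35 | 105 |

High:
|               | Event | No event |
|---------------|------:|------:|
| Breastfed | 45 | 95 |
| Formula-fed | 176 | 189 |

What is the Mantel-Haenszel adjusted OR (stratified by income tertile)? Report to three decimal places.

0.416

OR_MH = Σ(aᵢdᵢ/nᵢ) / Σ(bᵢcᵢ/nᵢ), where nᵢ is the stratum total.
Stratum 1 (Low): n = 458; a·d/n = 47·146/458 = 14.9825; b·c/n = 166·99/458 = 35.8821
Stratum 2 (Middle): n = 378; a·d/n = 19·105/378 = 5.2778; b·c/n = 219·35/378 = 20.2778
Stratum 3 (High): n = 505; a·d/n = 45·189/505 = 16.8416; b·c/n = 95·176/505 = 33.1089
OR_MH = (14.9825 + 5.2778 + 16.8416) / (35.8821 + 20.2778 + 33.1089) = 37.1019 / 89.2688 = 0.41562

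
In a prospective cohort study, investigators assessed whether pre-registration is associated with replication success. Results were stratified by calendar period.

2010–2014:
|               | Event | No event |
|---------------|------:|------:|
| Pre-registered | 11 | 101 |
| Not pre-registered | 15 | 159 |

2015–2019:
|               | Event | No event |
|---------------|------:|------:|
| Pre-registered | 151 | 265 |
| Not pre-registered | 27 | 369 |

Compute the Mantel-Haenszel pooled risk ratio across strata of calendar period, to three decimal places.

RR_MH = Σ(aᵢ·n₀ᵢ/nᵢ) / Σ(cᵢ·n₁ᵢ/nᵢ), with n₁ᵢ = aᵢ+bᵢ (exposed), n₀ᵢ = cᵢ+dᵢ (unexposed), nᵢ = n₁ᵢ+n₀ᵢ.
Stratum 1 (2010–2014): n₁ = 112, n₀ = 174, n = 286; a·n₀/n = 11·174/286 = 6.6923; c·n₁/n = 15·112/286 = 5.8741
Stratum 2 (2015–2019): n₁ = 416, n₀ = 396, n = 812; a·n₀/n = 151·396/812 = 73.6404; c·n₁/n = 27·416/812 = 13.8325
RR_MH = (6.6923 + 73.6404) / (5.8741 + 13.8325) = 80.3327 / 19.7066 = 4.07643

4.076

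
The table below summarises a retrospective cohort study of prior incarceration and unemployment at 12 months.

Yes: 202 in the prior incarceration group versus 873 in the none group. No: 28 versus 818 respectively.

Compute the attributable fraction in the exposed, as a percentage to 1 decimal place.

From the description: a = 202, b = 28, c = 873, d = 818.
Risk in exposed = 202/230 = 0.87826; risk in unexposed = 873/1691 = 0.51626.
RR = 0.87826/0.51626 = 1.70119
AR% = (RR − 1)/RR × 100 = (1.70119 − 1)/1.70119 × 100 = 41.2176%

41.2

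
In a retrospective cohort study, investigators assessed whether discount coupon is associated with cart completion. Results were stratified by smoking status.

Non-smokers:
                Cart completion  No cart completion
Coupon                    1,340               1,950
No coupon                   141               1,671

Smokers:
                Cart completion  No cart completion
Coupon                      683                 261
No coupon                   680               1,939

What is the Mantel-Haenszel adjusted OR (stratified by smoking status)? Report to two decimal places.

7.82

OR_MH = Σ(aᵢdᵢ/nᵢ) / Σ(bᵢcᵢ/nᵢ), where nᵢ is the stratum total.
Stratum 1 (Non-smokers): n = 5102; a·d/n = 1340·1671/5102 = 438.8750; b·c/n = 1950·141/5102 = 53.8906
Stratum 2 (Smokers): n = 3563; a·d/n = 683·1939/3563 = 371.6916; b·c/n = 261·680/3563 = 49.8120
OR_MH = (438.8750 + 371.6916) / (53.8906 + 49.8120) = 810.5665 / 103.7026 = 7.81626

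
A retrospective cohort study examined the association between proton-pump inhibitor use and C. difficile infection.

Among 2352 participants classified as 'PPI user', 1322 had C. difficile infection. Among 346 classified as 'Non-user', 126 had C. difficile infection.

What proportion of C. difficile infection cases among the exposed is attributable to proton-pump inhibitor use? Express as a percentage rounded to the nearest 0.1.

From the description: a = 1322, b = 1030, c = 126, d = 220.
Risk in exposed = 1322/2352 = 0.56207; risk in unexposed = 126/346 = 0.36416.
RR = 0.56207/0.36416 = 1.54348
AR% = (RR − 1)/RR × 100 = (1.54348 − 1)/1.54348 × 100 = 35.2111%

35.2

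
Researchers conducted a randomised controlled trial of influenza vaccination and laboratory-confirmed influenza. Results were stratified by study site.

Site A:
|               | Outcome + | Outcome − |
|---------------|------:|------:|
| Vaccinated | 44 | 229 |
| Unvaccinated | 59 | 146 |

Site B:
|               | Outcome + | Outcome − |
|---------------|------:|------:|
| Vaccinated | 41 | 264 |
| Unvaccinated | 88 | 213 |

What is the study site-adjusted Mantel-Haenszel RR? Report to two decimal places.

0.50

RR_MH = Σ(aᵢ·n₀ᵢ/nᵢ) / Σ(cᵢ·n₁ᵢ/nᵢ), with n₁ᵢ = aᵢ+bᵢ (exposed), n₀ᵢ = cᵢ+dᵢ (unexposed), nᵢ = n₁ᵢ+n₀ᵢ.
Stratum 1 (Site A): n₁ = 273, n₀ = 205, n = 478; a·n₀/n = 44·205/478 = 18.8703; c·n₁/n = 59·273/478 = 33.6967
Stratum 2 (Site B): n₁ = 305, n₀ = 301, n = 606; a·n₀/n = 41·301/606 = 20.3647; c·n₁/n = 88·305/606 = 44.2904
RR_MH = (18.8703 + 20.3647) / (33.6967 + 44.2904) = 39.2350 / 77.9871 = 0.50310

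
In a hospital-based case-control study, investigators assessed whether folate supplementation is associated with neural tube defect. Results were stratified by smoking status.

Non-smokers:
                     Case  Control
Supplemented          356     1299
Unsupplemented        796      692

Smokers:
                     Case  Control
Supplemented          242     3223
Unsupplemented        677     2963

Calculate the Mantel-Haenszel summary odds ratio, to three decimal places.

OR_MH = Σ(aᵢdᵢ/nᵢ) / Σ(bᵢcᵢ/nᵢ), where nᵢ is the stratum total.
Stratum 1 (Non-smokers): n = 3143; a·d/n = 356·692/3143 = 78.3812; b·c/n = 1299·796/3143 = 328.9863
Stratum 2 (Smokers): n = 7105; a·d/n = 242·2963/7105 = 100.9213; b·c/n = 3223·677/7105 = 307.1036
OR_MH = (78.3812 + 100.9213) / (328.9863 + 307.1036) = 179.3025 / 636.0899 = 0.28188

0.282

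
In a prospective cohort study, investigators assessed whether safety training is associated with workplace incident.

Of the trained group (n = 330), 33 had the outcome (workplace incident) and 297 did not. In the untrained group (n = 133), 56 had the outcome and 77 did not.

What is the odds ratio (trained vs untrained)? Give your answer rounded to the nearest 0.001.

From the description: a = 33, b = 297, c = 56, d = 77.
OR = (a·d)/(b·c) = (33 × 77) / (297 × 56) = 2541 / 16632 = 0.15278
Exposure is associated with lower odds of workplace incident (OR = 0.15 < 1).

0.153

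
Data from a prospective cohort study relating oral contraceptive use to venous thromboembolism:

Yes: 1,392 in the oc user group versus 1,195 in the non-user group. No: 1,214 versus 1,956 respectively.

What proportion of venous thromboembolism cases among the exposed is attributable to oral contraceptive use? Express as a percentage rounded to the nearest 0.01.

29.00

From the description: a = 1392, b = 1214, c = 1195, d = 1956.
Risk in exposed = 1392/2606 = 0.53415; risk in unexposed = 1195/3151 = 0.37924.
RR = 0.53415/0.37924 = 1.40846
AR% = (RR − 1)/RR × 100 = (1.40846 − 1)/1.40846 × 100 = 29.0006%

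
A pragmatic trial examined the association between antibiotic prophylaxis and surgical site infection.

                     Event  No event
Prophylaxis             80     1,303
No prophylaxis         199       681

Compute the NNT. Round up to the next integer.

Risk in treated group = 80/1383 = 0.05785; risk in control = 199/880 = 0.22614.
Absolute risk reduction = 0.22614 − 0.05785 = 0.16829
NNT = 1 / ARR = 1 / 0.16829 = 5.942 → round up → 6

6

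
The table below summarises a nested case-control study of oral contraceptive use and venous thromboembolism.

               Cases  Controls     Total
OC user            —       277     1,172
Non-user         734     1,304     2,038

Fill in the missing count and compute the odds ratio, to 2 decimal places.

5.74

The missing cell is in the exposed row: 1172 − 277 = 895.
So a = 895, b = 277, c = 734, d = 1304.
OR = (a·d)/(b·c) = (895 × 1304) / (277 × 734) = 1167080 / 203318 = 5.74017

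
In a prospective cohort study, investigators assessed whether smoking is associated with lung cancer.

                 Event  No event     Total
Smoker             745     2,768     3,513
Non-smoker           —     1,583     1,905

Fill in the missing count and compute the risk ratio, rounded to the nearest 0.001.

The missing cell is in the unexposed row: 1905 − 1583 = 322.
So a = 745, b = 2768, c = 322, d = 1583.
RR = [a/(a+b)] / [c/(c+d)] = (745/3513) / (322/1905) = 0.21207/0.16903 = 1.25463

1.255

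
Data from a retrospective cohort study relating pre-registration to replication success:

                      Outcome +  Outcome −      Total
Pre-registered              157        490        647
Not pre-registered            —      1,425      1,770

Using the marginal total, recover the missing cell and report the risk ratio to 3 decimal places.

The missing cell is in the unexposed row: 1770 − 1425 = 345.
So a = 157, b = 490, c = 345, d = 1425.
RR = [a/(a+b)] / [c/(c+d)] = (157/647) / (345/1770) = 0.24266/0.19492 = 1.24494

1.245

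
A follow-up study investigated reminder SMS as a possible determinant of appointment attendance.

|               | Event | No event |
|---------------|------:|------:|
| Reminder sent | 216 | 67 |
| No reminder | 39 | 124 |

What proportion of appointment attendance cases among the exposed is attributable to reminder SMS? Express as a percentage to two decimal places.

68.65

Cells: a = 216, b = 67, c = 39, d = 124.
Risk in exposed = 216/283 = 0.76325; risk in unexposed = 39/163 = 0.23926.
RR = 0.76325/0.23926 = 3.19000
AR% = (RR − 1)/RR × 100 = (3.19000 − 1)/3.19000 × 100 = 68.6520%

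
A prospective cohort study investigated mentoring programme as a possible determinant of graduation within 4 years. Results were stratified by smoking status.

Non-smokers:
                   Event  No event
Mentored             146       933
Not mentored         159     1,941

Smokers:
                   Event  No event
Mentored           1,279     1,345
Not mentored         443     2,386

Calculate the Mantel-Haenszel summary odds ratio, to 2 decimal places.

OR_MH = Σ(aᵢdᵢ/nᵢ) / Σ(bᵢcᵢ/nᵢ), where nᵢ is the stratum total.
Stratum 1 (Non-smokers): n = 3179; a·d/n = 146·1941/3179 = 89.1431; b·c/n = 933·159/3179 = 46.6647
Stratum 2 (Smokers): n = 5453; a·d/n = 1279·2386/5453 = 559.6358; b·c/n = 1345·443/5453 = 109.2674
OR_MH = (89.1431 + 559.6358) / (46.6647 + 109.2674) = 648.7789 / 155.9321 = 4.16065

4.16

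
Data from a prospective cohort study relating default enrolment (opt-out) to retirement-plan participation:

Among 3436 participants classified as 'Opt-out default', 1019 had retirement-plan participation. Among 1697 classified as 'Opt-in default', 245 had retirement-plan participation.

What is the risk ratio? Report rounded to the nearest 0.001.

2.054

From the description: a = 1019, b = 2417, c = 245, d = 1452.
Risk in exposed = 1019/3436 = 0.29657; risk in unexposed = 245/1697 = 0.14437.
RR = 0.29657 / 0.14437 = 2.05417
The risk among the exposed is 2.05 times that among the unexposed.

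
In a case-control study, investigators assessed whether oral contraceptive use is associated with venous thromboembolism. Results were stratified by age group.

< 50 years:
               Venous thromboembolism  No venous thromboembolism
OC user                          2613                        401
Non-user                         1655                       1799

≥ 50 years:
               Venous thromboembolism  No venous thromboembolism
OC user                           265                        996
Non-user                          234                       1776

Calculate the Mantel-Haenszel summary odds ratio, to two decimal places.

OR_MH = Σ(aᵢdᵢ/nᵢ) / Σ(bᵢcᵢ/nᵢ), where nᵢ is the stratum total.
Stratum 1 (< 50 years): n = 6468; a·d/n = 2613·1799/6468 = 726.7760; b·c/n = 401·1655/6468 = 102.6059
Stratum 2 (≥ 50 years): n = 3271; a·d/n = 265·1776/3271 = 143.8826; b·c/n = 996·234/3271 = 71.2516
OR_MH = (726.7760 + 143.8826) / (102.6059 + 71.2516) = 870.6586 / 173.8575 = 5.00789

5.01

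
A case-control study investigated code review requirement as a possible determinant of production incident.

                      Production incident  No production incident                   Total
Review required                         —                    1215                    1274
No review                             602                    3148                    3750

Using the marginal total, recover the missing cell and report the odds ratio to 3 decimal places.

0.254

The missing cell is in the exposed row: 1274 − 1215 = 59.
So a = 59, b = 1215, c = 602, d = 3148.
OR = (a·d)/(b·c) = (59 × 3148) / (1215 × 602) = 185732 / 731430 = 0.25393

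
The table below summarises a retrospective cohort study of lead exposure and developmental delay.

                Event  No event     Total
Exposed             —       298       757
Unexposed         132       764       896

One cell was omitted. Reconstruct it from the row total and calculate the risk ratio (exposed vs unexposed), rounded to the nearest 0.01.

The missing cell is in the exposed row: 757 − 298 = 459.
So a = 459, b = 298, c = 132, d = 764.
RR = [a/(a+b)] / [c/(c+d)] = (459/757) / (132/896) = 0.60634/0.14732 = 4.11577

4.12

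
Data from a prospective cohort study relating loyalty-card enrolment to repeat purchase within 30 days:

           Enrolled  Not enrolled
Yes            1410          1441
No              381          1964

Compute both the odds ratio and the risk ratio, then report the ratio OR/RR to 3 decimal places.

2.711

Reading the table with exposure as columns: a = 1410 (Enrolled, case), b = 381 (Enrolled, non-case), c = 1441 (Not enrolled, case), d = 1964.
OR = (1410·1964)/(381·1441) = 2769240/549021 = 5.04396
Risk in exposed = 1410/1791 = 0.78727; risk in unexposed = 1441/3405 = 0.42320; RR = 1.86027
OR/RR = 5.04396 / 1.86027 = 2.71141
The outcome is not rare, so the OR lies further from 1 than the RR.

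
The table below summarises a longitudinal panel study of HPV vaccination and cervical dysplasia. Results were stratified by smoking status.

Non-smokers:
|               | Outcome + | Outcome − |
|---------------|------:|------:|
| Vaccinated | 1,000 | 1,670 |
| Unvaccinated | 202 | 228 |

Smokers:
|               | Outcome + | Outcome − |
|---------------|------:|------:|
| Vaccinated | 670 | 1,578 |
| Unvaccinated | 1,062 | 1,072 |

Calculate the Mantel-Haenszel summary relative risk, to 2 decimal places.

0.65

RR_MH = Σ(aᵢ·n₀ᵢ/nᵢ) / Σ(cᵢ·n₁ᵢ/nᵢ), with n₁ᵢ = aᵢ+bᵢ (exposed), n₀ᵢ = cᵢ+dᵢ (unexposed), nᵢ = n₁ᵢ+n₀ᵢ.
Stratum 1 (Non-smokers): n₁ = 2670, n₀ = 430, n = 3100; a·n₀/n = 1000·430/3100 = 138.7097; c·n₁/n = 202·2670/3100 = 173.9806
Stratum 2 (Smokers): n₁ = 2248, n₀ = 2134, n = 4382; a·n₀/n = 670·2134/4382 = 326.2848; c·n₁/n = 1062·2248/4382 = 544.8142
RR_MH = (138.7097 + 326.2848) / (173.9806 + 544.8142) = 464.9945 / 718.7949 = 0.64691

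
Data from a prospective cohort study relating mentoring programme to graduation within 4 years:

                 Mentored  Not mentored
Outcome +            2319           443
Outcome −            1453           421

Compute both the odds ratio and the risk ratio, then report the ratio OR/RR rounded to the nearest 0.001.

1.265

Reading the table with exposure as columns: a = 2319 (Mentored, case), b = 1453 (Mentored, non-case), c = 443 (Not mentored, case), d = 421.
OR = (2319·421)/(1453·443) = 976299/643679 = 1.51675
Risk in exposed = 2319/3772 = 0.61479; risk in unexposed = 443/864 = 0.51273; RR = 1.19905
OR/RR = 1.51675 / 1.19905 = 1.26495
The outcome is not rare, so the OR lies further from 1 than the RR.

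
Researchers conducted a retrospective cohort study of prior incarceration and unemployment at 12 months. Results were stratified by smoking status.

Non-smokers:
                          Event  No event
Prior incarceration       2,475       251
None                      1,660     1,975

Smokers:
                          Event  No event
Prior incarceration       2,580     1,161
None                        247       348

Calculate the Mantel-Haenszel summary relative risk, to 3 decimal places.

RR_MH = Σ(aᵢ·n₀ᵢ/nᵢ) / Σ(cᵢ·n₁ᵢ/nᵢ), with n₁ᵢ = aᵢ+bᵢ (exposed), n₀ᵢ = cᵢ+dᵢ (unexposed), nᵢ = n₁ᵢ+n₀ᵢ.
Stratum 1 (Non-smokers): n₁ = 2726, n₀ = 3635, n = 6361; a·n₀/n = 2475·3635/6361 = 1414.3413; c·n₁/n = 1660·2726/6361 = 711.3913
Stratum 2 (Smokers): n₁ = 3741, n₀ = 595, n = 4336; a·n₀/n = 2580·595/4336 = 354.0360; c·n₁/n = 247·3741/4336 = 213.1059
RR_MH = (1414.3413 + 354.0360) / (711.3913 + 213.1059) = 1768.3773 / 924.4971 = 1.91280

1.913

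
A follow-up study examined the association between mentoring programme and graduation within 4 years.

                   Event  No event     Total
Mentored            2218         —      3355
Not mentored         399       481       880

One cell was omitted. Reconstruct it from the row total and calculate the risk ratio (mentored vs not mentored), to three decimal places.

The missing cell is in the exposed row: 3355 − 2218 = 1137.
So a = 2218, b = 1137, c = 399, d = 481.
RR = [a/(a+b)] / [c/(c+d)] = (2218/3355) / (399/880) = 0.66110/0.45341 = 1.45807

1.458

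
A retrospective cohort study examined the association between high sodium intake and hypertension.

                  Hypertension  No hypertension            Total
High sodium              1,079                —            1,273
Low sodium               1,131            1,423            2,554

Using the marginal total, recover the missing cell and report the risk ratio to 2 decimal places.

The missing cell is in the exposed row: 1273 − 1079 = 194.
So a = 1079, b = 194, c = 1131, d = 1423.
RR = [a/(a+b)] / [c/(c+d)] = (1079/1273) / (1131/2554) = 0.84760/0.44283 = 1.91404

1.91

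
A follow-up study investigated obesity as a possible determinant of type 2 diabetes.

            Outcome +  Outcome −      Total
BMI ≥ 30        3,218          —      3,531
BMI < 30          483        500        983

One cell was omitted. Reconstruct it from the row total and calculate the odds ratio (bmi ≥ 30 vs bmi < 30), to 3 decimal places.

10.643

The missing cell is in the exposed row: 3531 − 3218 = 313.
So a = 3218, b = 313, c = 483, d = 500.
OR = (a·d)/(b·c) = (3218 × 500) / (313 × 483) = 1609000 / 151179 = 10.64301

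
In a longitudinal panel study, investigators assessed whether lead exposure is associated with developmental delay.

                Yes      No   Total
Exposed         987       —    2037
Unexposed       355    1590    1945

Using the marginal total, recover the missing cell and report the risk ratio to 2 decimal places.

The missing cell is in the exposed row: 2037 − 987 = 1050.
So a = 987, b = 1050, c = 355, d = 1590.
RR = [a/(a+b)] / [c/(c+d)] = (987/2037) / (355/1945) = 0.48454/0.18252 = 2.65471

2.65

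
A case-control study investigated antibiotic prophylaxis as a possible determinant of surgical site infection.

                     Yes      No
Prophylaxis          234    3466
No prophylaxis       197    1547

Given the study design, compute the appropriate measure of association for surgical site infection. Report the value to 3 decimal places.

Cells: a = 234, b = 3466, c = 197, d = 1547.
This is a case-control study: participants were sampled on outcome status, so risks in the source population cannot be estimated directly — relative risk is not valid here. The odds ratio is the appropriate measure.
OR = (a·d)/(b·c) = (234 × 1547) / (3466 × 197) = 361998 / 682802 = 0.53017

0.530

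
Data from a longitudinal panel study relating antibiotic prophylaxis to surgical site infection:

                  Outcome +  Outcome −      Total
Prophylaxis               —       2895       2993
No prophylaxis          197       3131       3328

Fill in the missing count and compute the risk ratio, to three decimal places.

0.553

The missing cell is in the exposed row: 2993 − 2895 = 98.
So a = 98, b = 2895, c = 197, d = 3131.
RR = [a/(a+b)] / [c/(c+d)] = (98/2993) / (197/3328) = 0.03274/0.05919 = 0.55314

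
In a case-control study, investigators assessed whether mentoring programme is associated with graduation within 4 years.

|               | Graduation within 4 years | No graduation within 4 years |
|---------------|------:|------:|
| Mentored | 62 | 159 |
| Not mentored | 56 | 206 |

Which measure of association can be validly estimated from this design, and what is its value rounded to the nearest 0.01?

Cells: a = 62, b = 159, c = 56, d = 206.
This is a case-control study: participants were sampled on outcome status, so risks in the source population cannot be estimated directly — relative risk is not valid here. The odds ratio is the appropriate measure.
OR = (a·d)/(b·c) = (62 × 206) / (159 × 56) = 12772 / 8904 = 1.43441

1.43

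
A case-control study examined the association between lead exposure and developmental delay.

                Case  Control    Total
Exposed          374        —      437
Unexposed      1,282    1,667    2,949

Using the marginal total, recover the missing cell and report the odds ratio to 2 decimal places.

7.72

The missing cell is in the exposed row: 437 − 374 = 63.
So a = 374, b = 63, c = 1282, d = 1667.
OR = (a·d)/(b·c) = (374 × 1667) / (63 × 1282) = 623458 / 80766 = 7.71931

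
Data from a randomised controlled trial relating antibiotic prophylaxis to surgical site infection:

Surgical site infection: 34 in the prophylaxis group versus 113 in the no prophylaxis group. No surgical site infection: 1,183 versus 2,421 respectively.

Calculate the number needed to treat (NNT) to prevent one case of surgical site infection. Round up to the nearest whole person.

Risk in treated group = 34/1217 = 0.02794; risk in control = 113/2534 = 0.04459.
Absolute risk reduction = 0.04459 − 0.02794 = 0.01666
NNT = 1 / ARR = 1 / 0.01666 = 60.039 → round up → 61

61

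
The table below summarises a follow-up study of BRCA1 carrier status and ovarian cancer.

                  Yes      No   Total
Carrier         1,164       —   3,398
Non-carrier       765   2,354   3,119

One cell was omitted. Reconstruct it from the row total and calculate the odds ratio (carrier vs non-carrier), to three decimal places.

1.603

The missing cell is in the exposed row: 3398 − 1164 = 2234.
So a = 1164, b = 2234, c = 765, d = 2354.
OR = (a·d)/(b·c) = (1164 × 2354) / (2234 × 765) = 2740056 / 1709010 = 1.60330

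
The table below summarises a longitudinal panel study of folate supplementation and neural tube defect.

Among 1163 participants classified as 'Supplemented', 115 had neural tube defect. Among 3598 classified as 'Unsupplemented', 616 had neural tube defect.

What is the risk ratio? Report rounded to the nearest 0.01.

From the description: a = 115, b = 1048, c = 616, d = 2982.
Risk in exposed = 115/1163 = 0.09888; risk in unexposed = 616/3598 = 0.17121.
RR = 0.09888 / 0.17121 = 0.57756
The risk is 42% lower among the exposed than among the unexposed.

0.58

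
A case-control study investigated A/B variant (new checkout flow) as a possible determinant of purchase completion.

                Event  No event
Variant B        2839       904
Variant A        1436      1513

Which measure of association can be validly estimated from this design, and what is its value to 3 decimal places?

3.309

Cells: a = 2839, b = 904, c = 1436, d = 1513.
This is a case-control study: participants were sampled on outcome status, so risks in the source population cannot be estimated directly — relative risk is not valid here. The odds ratio is the appropriate measure.
OR = (a·d)/(b·c) = (2839 × 1513) / (904 × 1436) = 4295407 / 1298144 = 3.30888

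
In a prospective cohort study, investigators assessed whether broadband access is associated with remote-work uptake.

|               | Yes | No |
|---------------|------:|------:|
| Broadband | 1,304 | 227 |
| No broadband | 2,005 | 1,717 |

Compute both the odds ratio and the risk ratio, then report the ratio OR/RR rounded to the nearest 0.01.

3.11

Cells: a = 1304, b = 227, c = 2005, d = 1717.
OR = (1304·1717)/(227·2005) = 2238968/455135 = 4.91935
Risk in exposed = 1304/1531 = 0.85173; risk in unexposed = 2005/3722 = 0.53869; RR = 1.58112
OR/RR = 4.91935 / 1.58112 = 3.11131
The outcome is not rare, so the OR lies further from 1 than the RR.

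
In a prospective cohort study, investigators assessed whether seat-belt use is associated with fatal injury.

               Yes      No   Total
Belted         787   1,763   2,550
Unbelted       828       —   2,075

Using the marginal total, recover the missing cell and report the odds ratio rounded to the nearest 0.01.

The missing cell is in the unexposed row: 2075 − 828 = 1247.
So a = 787, b = 1763, c = 828, d = 1247.
OR = (a·d)/(b·c) = (787 × 1247) / (1763 × 828) = 981389 / 1459764 = 0.67229

0.67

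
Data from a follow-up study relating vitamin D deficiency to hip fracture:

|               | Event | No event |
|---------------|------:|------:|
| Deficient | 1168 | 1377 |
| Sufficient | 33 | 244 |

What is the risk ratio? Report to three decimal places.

Cells: a = 1168, b = 1377, c = 33, d = 244.
Risk in exposed = 1168/2545 = 0.45894; risk in unexposed = 33/277 = 0.11913.
RR = 0.45894 / 0.11913 = 3.85231
The risk among the exposed is 3.85 times that among the unexposed.

3.852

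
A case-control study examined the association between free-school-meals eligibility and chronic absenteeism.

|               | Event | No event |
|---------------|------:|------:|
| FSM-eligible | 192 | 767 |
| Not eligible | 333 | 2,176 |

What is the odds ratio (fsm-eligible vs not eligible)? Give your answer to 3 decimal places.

1.636

Cells: a = 192, b = 767, c = 333, d = 2176.
OR = (a·d)/(b·c) = (192 × 2176) / (767 × 333) = 417792 / 255411 = 1.63576
The odds of chronic absenteeism are about 1.64 times as high in the fsm-eligible group.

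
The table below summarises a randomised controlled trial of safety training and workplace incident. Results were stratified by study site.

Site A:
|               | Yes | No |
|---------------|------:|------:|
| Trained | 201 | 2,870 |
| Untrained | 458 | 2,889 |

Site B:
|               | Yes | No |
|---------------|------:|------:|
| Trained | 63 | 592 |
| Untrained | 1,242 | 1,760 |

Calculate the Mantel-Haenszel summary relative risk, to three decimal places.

0.354

RR_MH = Σ(aᵢ·n₀ᵢ/nᵢ) / Σ(cᵢ·n₁ᵢ/nᵢ), with n₁ᵢ = aᵢ+bᵢ (exposed), n₀ᵢ = cᵢ+dᵢ (unexposed), nᵢ = n₁ᵢ+n₀ᵢ.
Stratum 1 (Site A): n₁ = 3071, n₀ = 3347, n = 6418; a·n₀/n = 201·3347/6418 = 104.8219; c·n₁/n = 458·3071/6418 = 219.1521
Stratum 2 (Site B): n₁ = 655, n₀ = 3002, n = 3657; a·n₀/n = 63·3002/3657 = 51.7162; c·n₁/n = 1242·655/3657 = 222.4528
RR_MH = (104.8219 + 51.7162) / (219.1521 + 222.4528) = 156.5381 / 441.6049 = 0.35448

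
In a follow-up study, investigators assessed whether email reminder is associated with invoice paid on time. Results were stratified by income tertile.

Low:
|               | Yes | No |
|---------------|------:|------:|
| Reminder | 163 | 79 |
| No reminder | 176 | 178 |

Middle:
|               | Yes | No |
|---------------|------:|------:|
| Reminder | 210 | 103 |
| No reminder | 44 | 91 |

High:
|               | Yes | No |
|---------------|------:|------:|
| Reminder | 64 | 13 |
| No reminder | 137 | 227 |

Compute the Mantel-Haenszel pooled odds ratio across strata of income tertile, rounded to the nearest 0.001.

3.316

OR_MH = Σ(aᵢdᵢ/nᵢ) / Σ(bᵢcᵢ/nᵢ), where nᵢ is the stratum total.
Stratum 1 (Low): n = 596; a·d/n = 163·178/596 = 48.6812; b·c/n = 79·176/596 = 23.3289
Stratum 2 (Middle): n = 448; a·d/n = 210·91/448 = 42.6562; b·c/n = 103·44/448 = 10.1161
Stratum 3 (High): n = 441; a·d/n = 64·227/441 = 32.9433; b·c/n = 13·137/441 = 4.0385
OR_MH = (48.6812 + 42.6562 + 32.9433) / (23.3289 + 10.1161 + 4.0385) = 124.2808 / 37.4835 = 3.31561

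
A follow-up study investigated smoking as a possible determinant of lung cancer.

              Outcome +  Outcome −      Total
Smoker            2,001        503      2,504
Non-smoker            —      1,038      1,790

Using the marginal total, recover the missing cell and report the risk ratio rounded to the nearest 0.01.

1.90

The missing cell is in the unexposed row: 1790 − 1038 = 752.
So a = 2001, b = 503, c = 752, d = 1038.
RR = [a/(a+b)] / [c/(c+d)] = (2001/2504) / (752/1790) = 0.79912/0.42011 = 1.90216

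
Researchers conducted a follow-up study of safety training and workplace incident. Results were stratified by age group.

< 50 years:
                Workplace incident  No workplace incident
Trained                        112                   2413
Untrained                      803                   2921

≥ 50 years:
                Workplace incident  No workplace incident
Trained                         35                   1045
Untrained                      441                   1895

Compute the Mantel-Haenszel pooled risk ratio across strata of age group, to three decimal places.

0.195

RR_MH = Σ(aᵢ·n₀ᵢ/nᵢ) / Σ(cᵢ·n₁ᵢ/nᵢ), with n₁ᵢ = aᵢ+bᵢ (exposed), n₀ᵢ = cᵢ+dᵢ (unexposed), nᵢ = n₁ᵢ+n₀ᵢ.
Stratum 1 (< 50 years): n₁ = 2525, n₀ = 3724, n = 6249; a·n₀/n = 112·3724/6249 = 66.7448; c·n₁/n = 803·2525/6249 = 324.4639
Stratum 2 (≥ 50 years): n₁ = 1080, n₀ = 2336, n = 3416; a·n₀/n = 35·2336/3416 = 23.9344; c·n₁/n = 441·1080/3416 = 139.4262
RR_MH = (66.7448 + 23.9344) / (324.4639 + 139.4262) = 90.6792 / 463.8901 = 0.19548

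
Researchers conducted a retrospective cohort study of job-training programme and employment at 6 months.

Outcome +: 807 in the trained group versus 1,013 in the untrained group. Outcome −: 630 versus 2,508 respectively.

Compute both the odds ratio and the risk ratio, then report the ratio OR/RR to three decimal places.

From the description: a = 807, b = 630, c = 1013, d = 2508.
OR = (807·2508)/(630·1013) = 2023956/638190 = 3.17140
Risk in exposed = 807/1437 = 0.56159; risk in unexposed = 1013/3521 = 0.28770; RR = 1.95197
OR/RR = 3.17140 / 1.95197 = 1.62472
The outcome is not rare, so the OR lies further from 1 than the RR.

1.625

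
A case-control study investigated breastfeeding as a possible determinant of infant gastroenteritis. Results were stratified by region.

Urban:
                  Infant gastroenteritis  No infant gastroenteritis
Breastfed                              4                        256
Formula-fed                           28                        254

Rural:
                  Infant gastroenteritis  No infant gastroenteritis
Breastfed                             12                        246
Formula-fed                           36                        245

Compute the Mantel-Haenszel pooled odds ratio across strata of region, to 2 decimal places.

0.25

OR_MH = Σ(aᵢdᵢ/nᵢ) / Σ(bᵢcᵢ/nᵢ), where nᵢ is the stratum total.
Stratum 1 (Urban): n = 542; a·d/n = 4·254/542 = 1.8745; b·c/n = 256·28/542 = 13.2251
Stratum 2 (Rural): n = 539; a·d/n = 12·245/539 = 5.4545; b·c/n = 246·36/539 = 16.4304
OR_MH = (1.8745 + 5.4545) / (13.2251 + 16.4304) = 7.3291 / 29.6555 = 0.24714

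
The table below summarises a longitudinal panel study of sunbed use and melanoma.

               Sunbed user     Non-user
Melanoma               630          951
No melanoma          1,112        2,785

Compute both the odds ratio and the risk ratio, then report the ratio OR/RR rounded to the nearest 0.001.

1.168

Reading the table with exposure as columns: a = 630 (Sunbed user, case), b = 1112 (Sunbed user, non-case), c = 951 (Non-user, case), d = 2785.
OR = (630·2785)/(1112·951) = 1754550/1057512 = 1.65913
Risk in exposed = 630/1742 = 0.36165; risk in unexposed = 951/3736 = 0.25455; RR = 1.42075
OR/RR = 1.65913 / 1.42075 = 1.16778
The outcome is not rare, so the OR lies further from 1 than the RR.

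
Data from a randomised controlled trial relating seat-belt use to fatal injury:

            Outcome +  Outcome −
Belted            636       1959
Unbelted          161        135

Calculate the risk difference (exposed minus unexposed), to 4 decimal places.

-0.2988

Cells: a = 636, b = 1959, c = 161, d = 135.
Risk in exposed = 636/2595 = 0.245087; risk in unexposed = 161/296 = 0.543919.
Risk difference = 0.245087 − 0.543919 = -0.298832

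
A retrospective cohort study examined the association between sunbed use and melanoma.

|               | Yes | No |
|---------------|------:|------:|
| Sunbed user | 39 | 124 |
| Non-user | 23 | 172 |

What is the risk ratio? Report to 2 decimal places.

Cells: a = 39, b = 124, c = 23, d = 172.
Risk in exposed = 39/163 = 0.23926; risk in unexposed = 23/195 = 0.11795.
RR = 0.23926 / 0.11795 = 2.02854
The risk among the exposed is 2.03 times that among the unexposed.

2.03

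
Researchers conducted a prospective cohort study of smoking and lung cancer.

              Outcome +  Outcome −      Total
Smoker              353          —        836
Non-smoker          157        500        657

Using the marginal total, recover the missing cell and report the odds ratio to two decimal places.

The missing cell is in the exposed row: 836 − 353 = 483.
So a = 353, b = 483, c = 157, d = 500.
OR = (a·d)/(b·c) = (353 × 500) / (483 × 157) = 176500 / 75831 = 2.32754

2.33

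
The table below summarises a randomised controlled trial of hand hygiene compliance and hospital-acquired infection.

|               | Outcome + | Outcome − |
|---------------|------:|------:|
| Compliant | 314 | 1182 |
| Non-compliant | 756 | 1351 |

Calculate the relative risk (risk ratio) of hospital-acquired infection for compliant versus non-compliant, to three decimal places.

0.585

Cells: a = 314, b = 1182, c = 756, d = 1351.
Risk in exposed = 314/1496 = 0.20989; risk in unexposed = 756/2107 = 0.35880.
RR = 0.20989 / 0.35880 = 0.58498
The risk is 42% lower among the exposed than among the unexposed.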